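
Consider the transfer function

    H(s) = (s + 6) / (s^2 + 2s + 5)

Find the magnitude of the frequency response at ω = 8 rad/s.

|H(j8)| ≈ 0.1636

Substitute s = j8: numerator = 6 + j8, denominator = -59 + j16.
|H(j8)| = |6 + j8| / |-59 + j16| = 10 / 61.131 ≈ 0.1636.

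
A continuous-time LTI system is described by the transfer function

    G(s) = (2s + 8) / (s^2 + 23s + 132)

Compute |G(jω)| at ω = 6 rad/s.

Substitute s = j6: numerator = 8 + j12, denominator = 96 + j138.
|G(j6)| = |8 + j12| / |96 + j138| = 14.422 / 168.11 ≈ 0.08579.

|G(j6)| ≈ 0.08579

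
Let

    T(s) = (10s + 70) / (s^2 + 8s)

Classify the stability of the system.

The denominator s^2 + 8s factors as s(s + 8), giving poles at s = 0, -8.
Since the simple pole(s) at s = 0 lie on the jω-axis with none in the right half-plane, the system is marginally stable.

marginally stable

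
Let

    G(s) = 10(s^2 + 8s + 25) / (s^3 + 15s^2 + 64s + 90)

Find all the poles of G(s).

s = -3 + j, -3 - j, -9

The poles are the roots of the denominator s^3 + 15s^2 + 64s + 90 = 0.
Trying s = -9: the polynomial evaluates to 0, so (s + 9) is a factor.
Dividing out leaves s^2 + 6s + 10 = 0.
The quadratic formula then gives s = -3 ± 1j.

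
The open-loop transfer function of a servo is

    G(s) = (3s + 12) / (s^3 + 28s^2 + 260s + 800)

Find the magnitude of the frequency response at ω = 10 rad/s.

|G(j10)| ≈ 0.01262

Substitute s = j10: numerator = 12 + j30, denominator = -2000 + j1600.
|G(j10)| = |12 + j30| / |-2000 + j1600| = 32.311 / 2561.2 ≈ 0.01262.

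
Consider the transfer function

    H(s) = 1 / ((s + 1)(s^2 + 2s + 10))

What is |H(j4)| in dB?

|H(j4)|_dB ≈ -32.3 dB

Substitute s = j4: numerator = 1, denominator = -38 - j16.
|H(j4)| = |1| / |-38 - j16| = 1 / 41.231 ≈ 0.02425.
In decibels: 20·log₁₀(0.02425) ≈ -32.3 dB.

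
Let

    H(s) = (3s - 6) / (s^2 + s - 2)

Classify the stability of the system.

unstable

The denominator s^2 + s - 2 factors as (s + 2)(s - 1), giving poles at s = -2, 1.
Since the pole(s) at s = 1 lie in the right half-plane, the system is unstable.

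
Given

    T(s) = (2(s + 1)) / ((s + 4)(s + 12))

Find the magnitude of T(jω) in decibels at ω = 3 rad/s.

Substitute s = j3: numerator = 2 + j6, denominator = 39 + j48.
|T(j3)| = |2 + j6| / |39 + j48| = 6.3246 / 61.847 ≈ 0.1023.
In decibels: 20·log₁₀(0.1023) ≈ -19.8 dB.

|T(j3)|_dB ≈ -19.8 dB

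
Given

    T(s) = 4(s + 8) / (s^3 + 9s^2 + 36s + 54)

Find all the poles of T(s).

s = -3 + 3j, -3 - 3j, -3

The poles are the roots of the denominator s^3 + 9s^2 + 36s + 54 = 0.
Trying s = -3: the polynomial evaluates to 0, so (s + 3) is a factor.
Dividing out leaves s^2 + 6s + 18 = 0.
The quadratic formula then gives s = -3 ± 3j.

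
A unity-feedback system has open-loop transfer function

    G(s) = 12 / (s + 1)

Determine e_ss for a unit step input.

e_ss = 0.07692

G(s) has no poles at the origin.
This is a Type 0 system. Kp = lim_{s→0} G(s) = 12/1.
e_ss = 1/(1 + Kp) = 1/(1 + 12) = 1/13 ≈ 0.07692.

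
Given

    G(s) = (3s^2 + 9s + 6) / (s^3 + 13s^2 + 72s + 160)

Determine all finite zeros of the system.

s = -2, -1

Set the numerator to zero: 3s^2 + 9s + 6 = 0, i.e. 3·(s^2 + 3s + 2) = 0.
Factoring: (s + 2)(s + 1) = 0.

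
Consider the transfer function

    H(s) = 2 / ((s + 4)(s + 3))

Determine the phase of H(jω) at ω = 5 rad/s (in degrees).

∠H(j5) ≈ -110.4°

At s = j5: numerator = 2, denominator = -13 + j35.
∠H = ∠num − ∠den = 0° − (110.38°) = -110.4°.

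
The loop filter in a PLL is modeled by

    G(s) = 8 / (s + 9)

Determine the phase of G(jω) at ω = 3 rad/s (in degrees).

∠G(j3) ≈ -18.43°

At s = j3: numerator = 8, denominator = 9 + j3.
∠G = ∠num − ∠den = 0° − (18.435°) = -18.43°.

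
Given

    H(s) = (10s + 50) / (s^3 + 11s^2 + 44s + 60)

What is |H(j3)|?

Substitute s = j3: numerator = 50 + j30, denominator = -39 + j105.
|H(j3)| = |50 + j30| / |-39 + j105| = 58.310 / 112.01 ≈ 0.5206.

|H(j3)| ≈ 0.5206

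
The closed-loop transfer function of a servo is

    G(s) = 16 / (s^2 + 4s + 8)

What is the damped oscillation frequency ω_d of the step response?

Comparing s^2 + 4s + 8 to s^2 + 2ζωₙs + ωₙ²: ωₙ = √8 ≈ 2.828 rad/s and ζ = 4/(2·√8) ≈ 0.7071.
ζωₙ = 4/2 = 2, so ω_d = ωₙ√(1−ζ²) = √(ωₙ² − (ζωₙ)²) = √(8 − 2²) = √4 = 2 rad/s.

ω_d = 2 rad/s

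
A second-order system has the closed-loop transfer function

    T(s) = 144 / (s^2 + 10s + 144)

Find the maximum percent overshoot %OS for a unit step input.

%OS ≈ 23.7%

Comparing s^2 + 10s + 144 to s^2 + 2ζωₙs + ωₙ²: ωₙ = 12 rad/s and ζ = 10/(2·12) ≈ 0.4167.
%OS = 100·exp(−πζ/√(1−ζ²)) = 100·exp(−π·0.4167/√(1−0.4167²)) ≈ 23.7%.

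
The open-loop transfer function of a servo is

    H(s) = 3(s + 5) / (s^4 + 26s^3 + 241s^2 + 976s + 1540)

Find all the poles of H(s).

The poles are the roots of the denominator s^4 + 26s^3 + 241s^2 + 976s + 1540 = 0.
Trying s = -11: the polynomial evaluates to 0, so (s + 11) is a factor.
Dividing out leaves s^3 + 15s^2 + 76s + 140 = 0.
This factors further as (s^2 + 8s + 20)(s + 7) = 0.

s = -4 + 2j, -4 - 2j, -11, -7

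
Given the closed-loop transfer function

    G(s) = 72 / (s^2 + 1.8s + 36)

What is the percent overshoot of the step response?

%OS ≈ 62.1%

Comparing s^2 + 1.8s + 36 to s^2 + 2ζωₙs + ωₙ²: ωₙ = 6 rad/s and ζ = 1.8/(2·6) = 0.15.
%OS = 100·exp(−πζ/√(1−ζ²)) = 100·exp(−π·0.15/√(1−0.15²)) ≈ 62.1%.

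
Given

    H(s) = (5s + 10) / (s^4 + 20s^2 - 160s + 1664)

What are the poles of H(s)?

s = 4 + 4j, 4 - 4j, -4 + 6j, -4 - 6j

The poles are the roots of the denominator s^4 + 20s^2 - 160s + 1664 = 0.
No real roots exist; factor into two real quadratics: (s^2 - 8s + 32)(s^2 + 8s + 52) = 0.
Each quadratic gives a conjugate pair via the quadratic formula.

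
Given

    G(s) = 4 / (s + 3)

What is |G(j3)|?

|G(j3)| ≈ 0.9428

Substitute s = j3: numerator = 4, denominator = 3 + j3.
|G(j3)| = |4| / |3 + j3| = 4 / 4.2426 ≈ 0.9428.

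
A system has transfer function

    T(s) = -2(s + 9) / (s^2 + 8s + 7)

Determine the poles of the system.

s = -1, -7

The poles are the roots of the denominator s^2 + 8s + 7 = 0.
Factoring: (s + 1)(s + 7) = 0, so s = -1 and s = -7.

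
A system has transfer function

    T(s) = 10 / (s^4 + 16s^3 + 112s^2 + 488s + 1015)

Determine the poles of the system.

s = -7, -2 ± 5j, -5

The poles are the roots of the denominator s^4 + 16s^3 + 112s^2 + 488s + 1015 = 0.
Trying s = -7: the polynomial evaluates to 0, so (s + 7) is a factor.
Dividing out leaves s^3 + 9s^2 + 49s + 145 = 0.
This factors further as (s^2 + 4s + 29)(s + 5) = 0.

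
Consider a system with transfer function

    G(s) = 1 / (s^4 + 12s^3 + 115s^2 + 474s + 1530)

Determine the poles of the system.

s = -3 ± 5j, -3 ± 6j

The poles are the roots of the denominator s^4 + 12s^3 + 115s^2 + 474s + 1530 = 0.
No real roots exist; factor into two real quadratics: (s^2 + 6s + 34)(s^2 + 6s + 45) = 0.
Each quadratic gives a conjugate pair via the quadratic formula.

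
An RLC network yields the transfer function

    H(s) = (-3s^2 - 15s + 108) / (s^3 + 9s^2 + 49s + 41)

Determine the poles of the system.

The poles are the roots of the denominator s^3 + 9s^2 + 49s + 41 = 0.
Trying s = -1: the polynomial evaluates to 0, so (s + 1) is a factor.
Dividing out leaves s^2 + 8s + 41 = 0.
The quadratic formula then gives s = -4 ± 5j.

s = -4 ± 5j, -1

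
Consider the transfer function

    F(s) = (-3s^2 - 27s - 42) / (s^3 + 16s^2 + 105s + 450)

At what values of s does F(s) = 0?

Set the numerator to zero: -3s^2 - 27s - 42 = 0, i.e. -3·(s^2 + 9s + 14) = 0.
Factoring: (s + 2)(s + 7) = 0.

s = -2, -7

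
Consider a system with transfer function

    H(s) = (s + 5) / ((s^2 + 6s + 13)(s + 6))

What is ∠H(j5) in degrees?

∠H(j5) ≈ -106.6°

At s = j5: numerator = 5 + j5, denominator = -222 + j120.
∠H = ∠num − ∠den = 45° − (151.61°) = -106.6°.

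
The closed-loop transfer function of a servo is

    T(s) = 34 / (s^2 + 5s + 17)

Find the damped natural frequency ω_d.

Comparing s^2 + 5s + 17 to s^2 + 2ζωₙs + ωₙ²: ωₙ = √17 ≈ 4.123 rad/s and ζ = 5/(2·√17) ≈ 0.6063.
ζωₙ = 5/2 = 2.5, so ω_d = ωₙ√(1−ζ²) = √(ωₙ² − (ζωₙ)²) = √(17 − 2.5²) = √10.75 ≈ 3.279 rad/s.

ω_d ≈ 3.279 rad/s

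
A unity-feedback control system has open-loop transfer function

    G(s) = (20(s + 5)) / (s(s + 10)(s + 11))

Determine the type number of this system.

The denominator has 1 factor of s at the origin (free integrator), so this is a Type 1 system.

Type 1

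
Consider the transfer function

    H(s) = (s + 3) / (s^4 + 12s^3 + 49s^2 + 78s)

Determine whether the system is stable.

The denominator s^4 + 12s^3 + 49s^2 + 78s factors as s(s^2 + 6s + 13)(s + 6), giving poles at s = 0, -3 + 2j, -3 - 2j, -6.
Since the simple pole(s) at s = 0 lie on the jω-axis with none in the right half-plane, the system is marginally stable.

marginally stable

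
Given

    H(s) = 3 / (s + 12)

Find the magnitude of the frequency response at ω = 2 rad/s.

Substitute s = j2: numerator = 3, denominator = 12 + j2.
|H(j2)| = |3| / |12 + j2| = 3 / 12.166 ≈ 0.2466.

|H(j2)| ≈ 0.2466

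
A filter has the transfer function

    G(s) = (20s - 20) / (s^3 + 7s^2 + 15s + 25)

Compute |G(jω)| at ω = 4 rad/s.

|G(j4)| ≈ 0.9468

Substitute s = j4: numerator = -20 + j80, denominator = -87 - j4.
|G(j4)| = |-20 + j80| / |-87 - j4| = 82.462 / 87.092 ≈ 0.9468.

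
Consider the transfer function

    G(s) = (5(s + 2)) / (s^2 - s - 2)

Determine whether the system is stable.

unstable

The denominator s^2 - s - 2 factors as (s + 1)(s - 2), giving poles at s = -1, 2.
Since the pole(s) at s = 2 lie in the right half-plane, the system is unstable.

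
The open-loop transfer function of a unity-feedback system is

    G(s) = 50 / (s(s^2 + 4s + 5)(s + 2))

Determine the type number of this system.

The denominator has 1 factor of s at the origin (free integrator), so this is a Type 1 system.

Type 1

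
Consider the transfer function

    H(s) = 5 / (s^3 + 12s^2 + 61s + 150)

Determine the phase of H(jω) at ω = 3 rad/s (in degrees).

∠H(j3) ≈ -74.93°

At s = j3: numerator = 5, denominator = 42 + j156.
∠H = ∠num − ∠den = 0° − (74.932°) = -74.93°.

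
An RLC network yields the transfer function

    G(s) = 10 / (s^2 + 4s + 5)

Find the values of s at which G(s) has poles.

The poles are the roots of the denominator s^2 + 4s + 5 = 0.
Using the quadratic formula: s = (-4 ± √(-4))/2 = -2 ± 1j.

s = -2 + j, -2 - j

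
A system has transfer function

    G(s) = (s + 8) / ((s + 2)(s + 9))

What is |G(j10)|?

|G(j10)| ≈ 0.09334

Substitute s = j10: numerator = 8 + j10, denominator = -82 + j110.
|G(j10)| = |8 + j10| / |-82 + j110| = 12.806 / 137.20 ≈ 0.09334.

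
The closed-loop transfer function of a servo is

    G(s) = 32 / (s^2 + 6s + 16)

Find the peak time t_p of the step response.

Comparing s^2 + 6s + 16 to s^2 + 2ζωₙs + ωₙ²: ωₙ = 4 rad/s and ζ = 6/(2·4) = 0.75.
ζωₙ = 6/2 = 3, so ω_d = ωₙ√(1−ζ²) = √(ωₙ² − (ζωₙ)²) = √(16 − 3²) = √7 ≈ 2.646 rad/s.
t_p = π/ω_d = π/2.646 ≈ 1.187 s.

t_p ≈ 1.187 s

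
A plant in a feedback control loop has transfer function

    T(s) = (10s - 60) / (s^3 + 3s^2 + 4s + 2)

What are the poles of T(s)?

s = -1 + j, -1 - j, -1

The poles are the roots of the denominator s^3 + 3s^2 + 4s + 2 = 0.
Trying s = -1: the polynomial evaluates to 0, so (s + 1) is a factor.
Dividing out leaves s^2 + 2s + 2 = 0.
The quadratic formula then gives s = -1 ± 1j.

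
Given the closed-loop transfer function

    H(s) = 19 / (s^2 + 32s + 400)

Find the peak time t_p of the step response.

t_p ≈ 0.2618 s

Comparing s^2 + 32s + 400 to s^2 + 2ζωₙs + ωₙ²: ωₙ = 20 rad/s and ζ = 32/(2·20) = 0.8.
ζωₙ = 32/2 = 16, so ω_d = ωₙ√(1−ζ²) = √(ωₙ² − (ζωₙ)²) = √(400 − 16²) = √144 = 12 rad/s.
t_p = π/ω_d = π/12 ≈ 0.2618 s.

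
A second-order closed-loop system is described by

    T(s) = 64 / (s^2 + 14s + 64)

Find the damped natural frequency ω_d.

Comparing s^2 + 14s + 64 to s^2 + 2ζωₙs + ωₙ²: ωₙ = 8 rad/s and ζ = 14/(2·8) = 0.875.
ζωₙ = 14/2 = 7, so ω_d = ωₙ√(1−ζ²) = √(ωₙ² − (ζωₙ)²) = √(64 − 7²) = √15 ≈ 3.873 rad/s.

ω_d ≈ 3.873 rad/s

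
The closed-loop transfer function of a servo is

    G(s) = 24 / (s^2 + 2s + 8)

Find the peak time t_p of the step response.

t_p ≈ 1.187 s

Comparing s^2 + 2s + 8 to s^2 + 2ζωₙs + ωₙ²: ωₙ = √8 ≈ 2.828 rad/s and ζ = 2/(2·√8) ≈ 0.3536.
ζωₙ = 2/2 = 1, so ω_d = ωₙ√(1−ζ²) = √(ωₙ² − (ζωₙ)²) = √(8 − 1²) = √7 ≈ 2.646 rad/s.
t_p = π/ω_d = π/2.646 ≈ 1.187 s.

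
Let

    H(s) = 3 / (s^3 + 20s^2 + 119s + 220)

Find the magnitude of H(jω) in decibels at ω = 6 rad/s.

Substitute s = j6: numerator = 3, denominator = -500 + j498.
|H(j6)| = |3| / |-500 + j498| = 3 / 705.69 ≈ 0.004251.
In decibels: 20·log₁₀(0.004251) ≈ -47.4 dB.

|H(j6)|_dB ≈ -47.4 dB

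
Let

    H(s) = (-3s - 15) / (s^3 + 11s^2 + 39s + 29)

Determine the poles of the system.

The poles are the roots of the denominator s^3 + 11s^2 + 39s + 29 = 0.
Trying s = -1: the polynomial evaluates to 0, so (s + 1) is a factor.
Dividing out leaves s^2 + 10s + 29 = 0.
The quadratic formula then gives s = -5 ± 2j.

s = -5 ± 2j, -1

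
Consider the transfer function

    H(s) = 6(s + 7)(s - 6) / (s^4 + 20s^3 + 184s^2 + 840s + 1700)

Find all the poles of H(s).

The poles are the roots of the denominator s^4 + 20s^3 + 184s^2 + 840s + 1700 = 0.
No real roots exist; factor into two real quadratics: (s^2 + 10s + 50)(s^2 + 10s + 34) = 0.
Each quadratic gives a conjugate pair via the quadratic formula.

s = -5 ± 5j, -5 ± 3j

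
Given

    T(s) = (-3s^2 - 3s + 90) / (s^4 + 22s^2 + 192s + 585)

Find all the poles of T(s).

The poles are the roots of the denominator s^4 + 22s^2 + 192s + 585 = 0.
No real roots exist; factor into two real quadratics: (s^2 - 6s + 45)(s^2 + 6s + 13) = 0.
Each quadratic gives a conjugate pair via the quadratic formula.

s = 3 ± 6j, -3 ± 2j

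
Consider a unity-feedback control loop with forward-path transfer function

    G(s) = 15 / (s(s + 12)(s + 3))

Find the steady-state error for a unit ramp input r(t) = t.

e_ss = 2.400

G(s) has one pole at the origin.
This is a Type 1 system. Kv = lim_{s→0} s·G(s) = 15/36 = 5/12.
e_ss = 1/Kv = 1/(5/12) = 12/5 ≈ 2.400.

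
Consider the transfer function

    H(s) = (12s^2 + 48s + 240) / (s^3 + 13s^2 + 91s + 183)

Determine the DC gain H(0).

Set s = 0: H(0) = (240) / (183) = 80/61.

H(0) = 80/61 ≈ 1.311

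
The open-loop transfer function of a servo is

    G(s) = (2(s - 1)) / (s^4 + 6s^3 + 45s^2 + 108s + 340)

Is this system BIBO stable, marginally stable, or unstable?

stable

The denominator s^4 + 6s^3 + 45s^2 + 108s + 340 factors as (s^2 + 2s + 17)(s^2 + 4s + 20), giving poles at s = -1 ± 4j, -2 ± 4j.
Since all poles lie strictly in the left half-plane, the system is stable.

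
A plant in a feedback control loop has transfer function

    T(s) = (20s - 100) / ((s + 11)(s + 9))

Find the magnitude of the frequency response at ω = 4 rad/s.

Substitute s = j4: numerator = -100 + j80, denominator = 83 + j80.
|T(j4)| = |-100 + j80| / |83 + j80| = 128.06 / 115.28 ≈ 1.111.

|T(j4)| ≈ 1.111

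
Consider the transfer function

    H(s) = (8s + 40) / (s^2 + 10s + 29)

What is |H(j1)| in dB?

Substitute s = j1: numerator = 40 + j8, denominator = 28 + j10.
|H(j1)| = |40 + j8| / |28 + j10| = 40.792 / 29.732 ≈ 1.372.
In decibels: 20·log₁₀(1.372) ≈ 2.75 dB.

|H(j1)|_dB ≈ 2.75 dB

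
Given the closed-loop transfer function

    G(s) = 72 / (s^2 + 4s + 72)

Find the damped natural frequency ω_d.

ω_d ≈ 8.246 rad/s

Comparing s^2 + 4s + 72 to s^2 + 2ζωₙs + ωₙ²: ωₙ = √72 ≈ 8.485 rad/s and ζ = 4/(2·√72) ≈ 0.2357.
ζωₙ = 4/2 = 2, so ω_d = ωₙ√(1−ζ²) = √(ωₙ² − (ζωₙ)²) = √(72 − 2²) = √68 ≈ 8.246 rad/s.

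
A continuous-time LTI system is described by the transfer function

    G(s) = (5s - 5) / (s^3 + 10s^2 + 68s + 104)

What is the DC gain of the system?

Set s = 0: G(0) = (-5) / (104) = -5/104.

G(0) = -5/104 ≈ -0.04808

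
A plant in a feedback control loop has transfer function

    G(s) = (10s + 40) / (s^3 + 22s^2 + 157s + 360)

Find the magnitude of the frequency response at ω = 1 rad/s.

|G(j1)| ≈ 0.1108

Substitute s = j1: numerator = 40 + j10, denominator = 338 + j156.
|G(j1)| = |40 + j10| / |338 + j156| = 41.231 / 372.26 ≈ 0.1108.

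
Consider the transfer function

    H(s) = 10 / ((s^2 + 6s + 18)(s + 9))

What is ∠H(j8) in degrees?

∠H(j8) ≈ -175.4°

At s = j8: numerator = 10, denominator = -798 + j64.
∠H = ∠num − ∠den = 0° − (175.41°) = -175.4°.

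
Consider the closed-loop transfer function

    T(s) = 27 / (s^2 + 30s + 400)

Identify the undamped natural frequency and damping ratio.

ωₙ = 20 rad/s, ζ = 0.75

Compare the denominator to the standard form s^2 + 2ζωₙs + ωₙ².
ωₙ² = 400, so ωₙ = 20 rad/s.
2ζωₙ = 30, so ζ = 30/(2·20) = 0.75.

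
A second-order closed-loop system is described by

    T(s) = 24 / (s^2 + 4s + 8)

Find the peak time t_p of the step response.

t_p ≈ 1.571 s

Comparing s^2 + 4s + 8 to s^2 + 2ζωₙs + ωₙ²: ωₙ = √8 ≈ 2.828 rad/s and ζ = 4/(2·√8) ≈ 0.7071.
ζωₙ = 4/2 = 2, so ω_d = ωₙ√(1−ζ²) = √(ωₙ² − (ζωₙ)²) = √(8 − 2²) = √4 = 2 rad/s.
t_p = π/ω_d = π/2 ≈ 1.571 s.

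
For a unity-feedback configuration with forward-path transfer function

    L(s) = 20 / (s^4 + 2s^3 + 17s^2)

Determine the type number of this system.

Type 2

Factor s from the denominator: s^4 + 2s^3 + 17s^2 = s^2·(s^2 + 2s + 17).
There are 2 poles at the origin, so the system is Type 2.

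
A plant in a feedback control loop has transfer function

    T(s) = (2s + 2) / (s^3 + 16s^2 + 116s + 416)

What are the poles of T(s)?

s = -4 + 6j, -4 - 6j, -8

The poles are the roots of the denominator s^3 + 16s^2 + 116s + 416 = 0.
Trying s = -8: the polynomial evaluates to 0, so (s + 8) is a factor.
Dividing out leaves s^2 + 8s + 52 = 0.
The quadratic formula then gives s = -4 ± 6j.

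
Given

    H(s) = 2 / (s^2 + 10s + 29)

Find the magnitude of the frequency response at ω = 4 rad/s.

|H(j4)| ≈ 0.04755

Substitute s = j4: numerator = 2, denominator = 13 + j40.
|H(j4)| = |2| / |13 + j40| = 2 / 42.059 ≈ 0.04755.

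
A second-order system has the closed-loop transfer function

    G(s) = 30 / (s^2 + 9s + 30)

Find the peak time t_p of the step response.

Comparing s^2 + 9s + 30 to s^2 + 2ζωₙs + ωₙ²: ωₙ = √30 ≈ 5.477 rad/s and ζ = 9/(2·√30) ≈ 0.8216.
ζωₙ = 9/2 = 4.5, so ω_d = ωₙ√(1−ζ²) = √(ωₙ² − (ζωₙ)²) = √(30 − 4.5²) = √9.75 ≈ 3.122 rad/s.
t_p = π/ω_d = π/3.122 ≈ 1.006 s.

t_p ≈ 1.006 s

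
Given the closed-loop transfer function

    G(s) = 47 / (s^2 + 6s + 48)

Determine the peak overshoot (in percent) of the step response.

Comparing s^2 + 6s + 48 to s^2 + 2ζωₙs + ωₙ²: ωₙ = √48 ≈ 6.928 rad/s and ζ = 6/(2·√48) ≈ 0.4330.
%OS = 100·exp(−πζ/√(1−ζ²)) = 100·exp(−π·0.4330/√(1−0.4330²)) ≈ 22.1%.

%OS ≈ 22.1%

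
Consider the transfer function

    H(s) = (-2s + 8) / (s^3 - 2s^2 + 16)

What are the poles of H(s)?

s = 2 + 2j, 2 - 2j, -2

The poles are the roots of the denominator s^3 - 2s^2 + 16 = 0.
Trying s = -2: the polynomial evaluates to 0, so (s + 2) is a factor.
Dividing out leaves s^2 - 4s + 8 = 0.
The quadratic formula then gives s = 2 ± 2j.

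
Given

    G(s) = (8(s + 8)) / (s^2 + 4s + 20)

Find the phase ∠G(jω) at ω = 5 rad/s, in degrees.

At s = j5: numerator = 64 + j40, denominator = -5 + j20.
∠G = ∠num − ∠den = 32.005° − (104.04°) = -72.03°.

∠G(j5) ≈ -72.03°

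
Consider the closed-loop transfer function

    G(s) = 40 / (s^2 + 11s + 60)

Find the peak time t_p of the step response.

t_p ≈ 0.5760 s

Comparing s^2 + 11s + 60 to s^2 + 2ζωₙs + ωₙ²: ωₙ = √60 ≈ 7.746 rad/s and ζ = 11/(2·√60) ≈ 0.7100.
ζωₙ = 11/2 = 5.5, so ω_d = ωₙ√(1−ζ²) = √(ωₙ² − (ζωₙ)²) = √(60 − 5.5²) = √29.75 ≈ 5.454 rad/s.
t_p = π/ω_d = π/5.454 ≈ 0.5760 s.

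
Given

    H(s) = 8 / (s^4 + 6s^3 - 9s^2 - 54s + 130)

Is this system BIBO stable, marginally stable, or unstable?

unstable

The denominator s^4 + 6s^3 - 9s^2 - 54s + 130 factors as (s^2 - 4s + 5)(s^2 + 10s + 26), giving poles at s = 2 + j, 2 - j, -5 + j, -5 - j.
Since the pole(s) at s = 2 ± j lie in the right half-plane, the system is unstable.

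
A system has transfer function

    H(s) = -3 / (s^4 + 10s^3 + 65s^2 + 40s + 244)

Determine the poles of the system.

The poles are the roots of the denominator s^4 + 10s^3 + 65s^2 + 40s + 244 = 0.
No real roots exist; factor into two real quadratics: (s^2 + 4)(s^2 + 10s + 61) = 0.
Each quadratic gives a conjugate pair via the quadratic formula.

s = ±2j, -5 ± 6j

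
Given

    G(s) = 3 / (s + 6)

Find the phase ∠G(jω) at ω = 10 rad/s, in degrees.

∠G(j10) ≈ -59.04°

At s = j10: numerator = 3, denominator = 6 + j10.
∠G = ∠num − ∠den = 0° − (59.036°) = -59.04°.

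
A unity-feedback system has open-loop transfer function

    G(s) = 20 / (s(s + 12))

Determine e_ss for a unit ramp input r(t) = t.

e_ss = 0.6000

G(s) has one pole at the origin.
This is a Type 1 system. Kv = lim_{s→0} s·G(s) = 20/12 = 5/3.
e_ss = 1/Kv = 1/(5/3) = 3/5 ≈ 0.6000.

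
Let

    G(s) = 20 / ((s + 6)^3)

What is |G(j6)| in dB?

|G(j6)|_dB ≈ -29.7 dB

Substitute s = j6: numerator = 20, denominator = -432 + j432.
|G(j6)| = |20| / |-432 + j432| = 20 / 610.94 ≈ 0.03274.
In decibels: 20·log₁₀(0.03274) ≈ -29.7 dB.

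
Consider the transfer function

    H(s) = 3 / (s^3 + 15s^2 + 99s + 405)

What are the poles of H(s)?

s = -3 + 6j, -3 - 6j, -9

The poles are the roots of the denominator s^3 + 15s^2 + 99s + 405 = 0.
Trying s = -9: the polynomial evaluates to 0, so (s + 9) is a factor.
Dividing out leaves s^2 + 6s + 45 = 0.
The quadratic formula then gives s = -3 ± 6j.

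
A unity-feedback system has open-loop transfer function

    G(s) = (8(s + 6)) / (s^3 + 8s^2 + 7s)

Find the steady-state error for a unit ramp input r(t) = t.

G(s) has one pole at the origin.
This is a Type 1 system. Kv = lim_{s→0} s·G(s) = 48/7.
e_ss = 1/Kv = 1/(48/7) = 7/48 ≈ 0.1458.

e_ss = 0.1458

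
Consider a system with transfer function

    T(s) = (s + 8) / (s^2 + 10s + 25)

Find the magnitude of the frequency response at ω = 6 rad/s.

|T(j6)| ≈ 0.1639

Substitute s = j6: numerator = 8 + j6, denominator = -11 + j60.
|T(j6)| = |8 + j6| / |-11 + j60| = 10 / 61 ≈ 0.1639.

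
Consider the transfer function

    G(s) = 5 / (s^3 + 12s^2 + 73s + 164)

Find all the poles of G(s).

The poles are the roots of the denominator s^3 + 12s^2 + 73s + 164 = 0.
Trying s = -4: the polynomial evaluates to 0, so (s + 4) is a factor.
Dividing out leaves s^2 + 8s + 41 = 0.
The quadratic formula then gives s = -4 ± 5j.

s = -4 ± 5j, -4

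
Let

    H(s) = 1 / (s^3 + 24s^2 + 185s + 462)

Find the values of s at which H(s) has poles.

The poles are the roots of the denominator s^3 + 24s^2 + 185s + 462 = 0.
Trying s = -6: the polynomial evaluates to 0, so (s + 6) is a factor.
Dividing out leaves s^2 + 18s + 77 = 0.
Factoring the quadratic: (s + 7)(s + 11) = 0.

s = -6, -7, -11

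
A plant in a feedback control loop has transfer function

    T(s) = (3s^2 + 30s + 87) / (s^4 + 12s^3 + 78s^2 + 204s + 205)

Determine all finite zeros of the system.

Set the numerator to zero: 3s^2 + 30s + 87 = 0, i.e. 3·(s^2 + 10s + 29) = 0.
Factoring: (s^2 + 10s + 29) = 0.

s = -5 ± 2j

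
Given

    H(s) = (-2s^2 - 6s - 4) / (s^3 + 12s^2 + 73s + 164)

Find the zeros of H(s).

s = -2, -1

Set the numerator to zero: -2s^2 - 6s - 4 = 0, i.e. -2·(s^2 + 3s + 2) = 0.
Factoring: (s + 2)(s + 1) = 0.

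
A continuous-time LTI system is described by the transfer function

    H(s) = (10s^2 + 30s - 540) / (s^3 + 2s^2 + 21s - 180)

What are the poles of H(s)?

The poles are the roots of the denominator s^3 + 2s^2 + 21s - 180 = 0.
Trying s = 4: the polynomial evaluates to 0, so (s - 4) is a factor.
Dividing out leaves s^2 + 6s + 45 = 0.
The quadratic formula then gives s = -3 ± 6j.

s = -3 ± 6j, 4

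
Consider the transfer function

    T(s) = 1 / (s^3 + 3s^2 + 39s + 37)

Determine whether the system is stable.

stable

The denominator s^3 + 3s^2 + 39s + 37 factors as (s + 1)(s^2 + 2s + 37), giving poles at s = -1, -1 + 6j, -1 - 6j.
Since all poles lie strictly in the left half-plane, the system is stable.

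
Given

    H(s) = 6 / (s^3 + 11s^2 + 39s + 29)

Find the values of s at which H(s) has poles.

The poles are the roots of the denominator s^3 + 11s^2 + 39s + 29 = 0.
Trying s = -1: the polynomial evaluates to 0, so (s + 1) is a factor.
Dividing out leaves s^2 + 10s + 29 = 0.
The quadratic formula then gives s = -5 ± 2j.

s = -1, -5 + 2j, -5 - 2j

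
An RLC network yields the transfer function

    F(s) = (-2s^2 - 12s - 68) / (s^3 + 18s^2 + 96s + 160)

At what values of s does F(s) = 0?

Set the numerator to zero: -2s^2 - 12s - 68 = 0, i.e. -2·(s^2 + 6s + 34) = 0.
Factoring: (s^2 + 6s + 34) = 0.

s = -3 ± 5j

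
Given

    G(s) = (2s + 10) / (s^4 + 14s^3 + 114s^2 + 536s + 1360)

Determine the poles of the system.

s = -2 ± 6j, -5 ± 3j

The poles are the roots of the denominator s^4 + 14s^3 + 114s^2 + 536s + 1360 = 0.
No real roots exist; factor into two real quadratics: (s^2 + 4s + 40)(s^2 + 10s + 34) = 0.
Each quadratic gives a conjugate pair via the quadratic formula.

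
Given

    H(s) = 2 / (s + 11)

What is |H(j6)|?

|H(j6)| ≈ 0.1596

Substitute s = j6: numerator = 2, denominator = 11 + j6.
|H(j6)| = |2| / |11 + j6| = 2 / 12.530 ≈ 0.1596.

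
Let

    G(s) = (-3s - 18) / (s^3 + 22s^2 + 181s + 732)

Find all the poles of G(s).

s = -5 ± 6j, -12

The poles are the roots of the denominator s^3 + 22s^2 + 181s + 732 = 0.
Trying s = -12: the polynomial evaluates to 0, so (s + 12) is a factor.
Dividing out leaves s^2 + 10s + 61 = 0.
The quadratic formula then gives s = -5 ± 6j.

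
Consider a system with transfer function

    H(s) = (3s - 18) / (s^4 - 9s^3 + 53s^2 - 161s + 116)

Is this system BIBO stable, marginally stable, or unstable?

The denominator s^4 - 9s^3 + 53s^2 - 161s + 116 factors as (s - 4)(s^2 - 4s + 29)(s - 1), giving poles at s = 4, 2 ± 5j, 1.
Since the pole(s) at s = 4, 2 + 5j, 2 - 5j, 1 lie in the right half-plane, the system is unstable.

unstable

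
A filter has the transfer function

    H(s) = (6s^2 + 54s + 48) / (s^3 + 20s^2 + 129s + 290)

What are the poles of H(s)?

s = -5 ± 2j, -10

The poles are the roots of the denominator s^3 + 20s^2 + 129s + 290 = 0.
Trying s = -10: the polynomial evaluates to 0, so (s + 10) is a factor.
Dividing out leaves s^2 + 10s + 29 = 0.
The quadratic formula then gives s = -5 ± 2j.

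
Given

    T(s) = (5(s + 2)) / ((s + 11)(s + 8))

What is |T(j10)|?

|T(j10)| ≈ 0.2678

Substitute s = j10: numerator = 10 + j50, denominator = -12 + j190.
|T(j10)| = |10 + j50| / |-12 + j190| = 50.990 / 190.38 ≈ 0.2678.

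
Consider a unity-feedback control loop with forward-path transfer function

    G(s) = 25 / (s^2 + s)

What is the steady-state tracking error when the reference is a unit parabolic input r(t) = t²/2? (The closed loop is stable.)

e_ss = ∞

G(s) has one pole at the origin.
This is a Type 1 system; Ka = lim_{s→0} s^2·G(s) = 0, so the steady-state error for a parabola input is infinite.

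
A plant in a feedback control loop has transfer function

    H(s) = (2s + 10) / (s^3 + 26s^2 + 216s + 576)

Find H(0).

Set s = 0: H(0) = (10) / (576) = 5/288.

H(0) = 5/288 ≈ 0.01736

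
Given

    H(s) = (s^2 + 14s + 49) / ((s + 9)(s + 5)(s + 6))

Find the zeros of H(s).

s = -7, -7

Set the numerator to zero: s^2 + 14s + 49 = 0.
Factoring: (s + 7)^2 = 0.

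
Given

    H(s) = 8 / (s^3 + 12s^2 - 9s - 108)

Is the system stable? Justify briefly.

The denominator s^3 + 12s^2 - 9s - 108 factors as (s - 3)(s + 12)(s + 3), giving poles at s = 3, -12, -3.
Since the pole(s) at s = 3 lie in the right half-plane, the system is unstable.

unstable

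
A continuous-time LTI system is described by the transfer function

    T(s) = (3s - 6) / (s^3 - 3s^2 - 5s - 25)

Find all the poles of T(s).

The poles are the roots of the denominator s^3 - 3s^2 - 5s - 25 = 0.
Trying s = 5: the polynomial evaluates to 0, so (s - 5) is a factor.
Dividing out leaves s^2 + 2s + 5 = 0.
The quadratic formula then gives s = -1 ± 2j.

s = -1 + 2j, -1 - 2j, 5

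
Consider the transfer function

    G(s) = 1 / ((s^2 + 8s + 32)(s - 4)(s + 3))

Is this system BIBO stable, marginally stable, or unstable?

The poles can be read from the denominator factors: s = -4 + 4j, -4 - 4j, 4, -3.
Since the pole(s) at s = 4 lie in the right half-plane, the system is unstable.

unstable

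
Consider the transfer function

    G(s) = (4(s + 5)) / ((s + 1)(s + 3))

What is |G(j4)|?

Substitute s = j4: numerator = 20 + j16, denominator = -13 + j16.
|G(j4)| = |20 + j16| / |-13 + j16| = 25.612 / 20.616 ≈ 1.242.

|G(j4)| ≈ 1.242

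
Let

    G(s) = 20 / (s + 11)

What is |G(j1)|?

Substitute s = j1: numerator = 20, denominator = 11 + j1.
|G(j1)| = |20| / |11 + j1| = 20 / 11.045 ≈ 1.811.

|G(j1)| ≈ 1.811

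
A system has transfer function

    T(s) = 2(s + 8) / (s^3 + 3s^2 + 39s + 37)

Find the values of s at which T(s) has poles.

s = -1 + 6j, -1 - 6j, -1

The poles are the roots of the denominator s^3 + 3s^2 + 39s + 37 = 0.
Trying s = -1: the polynomial evaluates to 0, so (s + 1) is a factor.
Dividing out leaves s^2 + 2s + 37 = 0.
The quadratic formula then gives s = -1 ± 6j.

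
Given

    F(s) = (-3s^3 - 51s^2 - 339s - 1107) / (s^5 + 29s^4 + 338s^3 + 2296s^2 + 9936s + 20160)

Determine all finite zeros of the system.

Set the numerator to zero: -3s^3 - 51s^2 - 339s - 1107 = 0, i.e. -3·(s^3 + 17s^2 + 113s + 369) = 0.
Factoring: (s + 9)(s^2 + 8s + 41) = 0.

s = -9, -4 + 5j, -4 - 5j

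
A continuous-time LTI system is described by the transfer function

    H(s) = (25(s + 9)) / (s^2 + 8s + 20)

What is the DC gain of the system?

H(0) = 45/4 ≈ 11.25

At s = 0 each factor (s + a) contributes a and each (s^2 + bs + c) contributes c.
H(0) = 25·(9) / ((20)) = 225/20 = 45/4.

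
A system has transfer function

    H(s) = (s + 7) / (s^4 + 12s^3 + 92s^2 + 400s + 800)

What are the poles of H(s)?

s = -2 + 6j, -2 - 6j, -4 + 2j, -4 - 2j

The poles are the roots of the denominator s^4 + 12s^3 + 92s^2 + 400s + 800 = 0.
No real roots exist; factor into two real quadratics: (s^2 + 4s + 40)(s^2 + 8s + 20) = 0.
Each quadratic gives a conjugate pair via the quadratic formula.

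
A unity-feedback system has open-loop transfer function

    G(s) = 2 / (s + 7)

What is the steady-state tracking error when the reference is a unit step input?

e_ss = 0.7778

G(s) has no poles at the origin.
This is a Type 0 system. Kp = lim_{s→0} G(s) = 2/7.
e_ss = 1/(1 + Kp) = 1/(1 + 2/7) = 7/9 ≈ 0.7778.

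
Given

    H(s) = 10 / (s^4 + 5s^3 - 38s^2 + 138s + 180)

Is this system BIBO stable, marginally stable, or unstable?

unstable

The denominator s^4 + 5s^3 - 38s^2 + 138s + 180 factors as (s + 1)(s^2 - 6s + 18)(s + 10), giving poles at s = -1, 3 ± 3j, -10.
Since the pole(s) at s = 3 ± 3j lie in the right half-plane, the system is unstable.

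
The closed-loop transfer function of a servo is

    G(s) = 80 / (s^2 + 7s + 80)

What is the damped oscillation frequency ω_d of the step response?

Comparing s^2 + 7s + 80 to s^2 + 2ζωₙs + ωₙ²: ωₙ = √80 ≈ 8.944 rad/s and ζ = 7/(2·√80) ≈ 0.3913.
ζωₙ = 7/2 = 3.5, so ω_d = ωₙ√(1−ζ²) = √(ωₙ² − (ζωₙ)²) = √(80 − 3.5²) = √67.75 ≈ 8.231 rad/s.

ω_d ≈ 8.231 rad/s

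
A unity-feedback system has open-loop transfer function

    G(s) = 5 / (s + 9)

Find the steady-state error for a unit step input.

e_ss = 0.6429

G(s) has no poles at the origin.
This is a Type 0 system. Kp = lim_{s→0} G(s) = 5/9.
e_ss = 1/(1 + Kp) = 1/(1 + 5/9) = 9/14 ≈ 0.6429.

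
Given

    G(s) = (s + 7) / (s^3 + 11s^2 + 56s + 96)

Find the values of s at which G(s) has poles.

The poles are the roots of the denominator s^3 + 11s^2 + 56s + 96 = 0.
Trying s = -3: the polynomial evaluates to 0, so (s + 3) is a factor.
Dividing out leaves s^2 + 8s + 32 = 0.
The quadratic formula then gives s = -4 ± 4j.

s = -4 ± 4j, -3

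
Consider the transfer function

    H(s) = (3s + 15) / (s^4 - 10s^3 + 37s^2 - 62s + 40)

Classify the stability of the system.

The denominator s^4 - 10s^3 + 37s^2 - 62s + 40 factors as (s - 2)(s - 4)(s^2 - 4s + 5), giving poles at s = 2, 4, 2 + j, 2 - j.
Since the pole(s) at s = 2, 4, 2 + j, 2 - j lie in the right half-plane, the system is unstable.

unstable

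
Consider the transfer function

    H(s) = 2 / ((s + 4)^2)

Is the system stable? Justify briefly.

The poles can be read from the denominator factors: s = -4, -4.
Since all poles lie strictly in the left half-plane, the system is stable.

stable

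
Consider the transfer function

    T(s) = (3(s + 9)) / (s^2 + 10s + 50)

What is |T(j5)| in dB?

|T(j5)|_dB ≈ -5.15 dB

Substitute s = j5: numerator = 27 + j15, denominator = 25 + j50.
|T(j5)| = |27 + j15| / |25 + j50| = 30.887 / 55.902 ≈ 0.5525.
In decibels: 20·log₁₀(0.5525) ≈ -5.15 dB.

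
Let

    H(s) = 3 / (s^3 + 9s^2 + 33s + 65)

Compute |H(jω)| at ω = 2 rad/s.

|H(j2)| ≈ 0.04626

Substitute s = j2: numerator = 3, denominator = 29 + j58.
|H(j2)| = |3| / |29 + j58| = 3 / 64.846 ≈ 0.04626.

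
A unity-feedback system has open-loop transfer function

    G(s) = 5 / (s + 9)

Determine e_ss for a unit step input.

G(s) has no poles at the origin.
This is a Type 0 system. Kp = lim_{s→0} G(s) = 5/9.
e_ss = 1/(1 + Kp) = 1/(1 + 5/9) = 9/14 ≈ 0.6429.

e_ss = 0.6429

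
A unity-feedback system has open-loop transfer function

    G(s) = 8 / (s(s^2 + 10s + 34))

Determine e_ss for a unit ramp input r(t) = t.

e_ss = 4.250

G(s) has one pole at the origin.
This is a Type 1 system. Kv = lim_{s→0} s·G(s) = 8/34 = 4/17.
e_ss = 1/Kv = 1/(4/17) = 17/4 ≈ 4.250.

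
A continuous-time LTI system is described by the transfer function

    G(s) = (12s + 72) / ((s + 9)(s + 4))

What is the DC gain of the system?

G(0) = 2

Set s = 0: G(0) = (72) / (36) = 2.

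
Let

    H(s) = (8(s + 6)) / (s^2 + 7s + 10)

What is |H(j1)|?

Substitute s = j1: numerator = 48 + j8, denominator = 9 + j7.
|H(j1)| = |48 + j8| / |9 + j7| = 48.662 / 11.402 ≈ 4.268.

|H(j1)| ≈ 4.268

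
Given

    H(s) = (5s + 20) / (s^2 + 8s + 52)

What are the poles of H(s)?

The poles are the roots of the denominator s^2 + 8s + 52 = 0.
Using the quadratic formula: s = (-8 ± √(-144))/2 = -4 ± 6j.

s = -4 + 6j, -4 - 6j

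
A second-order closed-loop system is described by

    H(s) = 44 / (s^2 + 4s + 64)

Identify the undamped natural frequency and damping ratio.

ωₙ = 8 rad/s, ζ = 0.25

Compare the denominator to the standard form s^2 + 2ζωₙs + ωₙ².
ωₙ² = 64, so ωₙ = 8 rad/s.
2ζωₙ = 4, so ζ = 4/(2·8) = 0.25.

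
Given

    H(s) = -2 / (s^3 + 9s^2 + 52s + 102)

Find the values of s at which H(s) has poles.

s = -3, -3 ± 5j

The poles are the roots of the denominator s^3 + 9s^2 + 52s + 102 = 0.
Trying s = -3: the polynomial evaluates to 0, so (s + 3) is a factor.
Dividing out leaves s^2 + 6s + 34 = 0.
The quadratic formula then gives s = -3 ± 5j.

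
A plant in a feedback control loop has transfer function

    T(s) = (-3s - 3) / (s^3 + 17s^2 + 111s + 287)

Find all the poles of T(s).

The poles are the roots of the denominator s^3 + 17s^2 + 111s + 287 = 0.
Trying s = -7: the polynomial evaluates to 0, so (s + 7) is a factor.
Dividing out leaves s^2 + 10s + 41 = 0.
The quadratic formula then gives s = -5 ± 4j.

s = -5 ± 4j, -7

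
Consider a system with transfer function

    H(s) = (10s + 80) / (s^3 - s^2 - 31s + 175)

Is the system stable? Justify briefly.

unstable

The denominator s^3 - s^2 - 31s + 175 factors as (s + 7)(s^2 - 8s + 25), giving poles at s = -7, 4 + 3j, 4 - 3j.
Since the pole(s) at s = 4 + 3j, 4 - 3j lie in the right half-plane, the system is unstable.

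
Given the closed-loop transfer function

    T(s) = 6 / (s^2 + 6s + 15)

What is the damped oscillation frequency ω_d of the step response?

ω_d ≈ 2.449 rad/s

Comparing s^2 + 6s + 15 to s^2 + 2ζωₙs + ωₙ²: ωₙ = √15 ≈ 3.873 rad/s and ζ = 6/(2·√15) ≈ 0.7746.
ζωₙ = 6/2 = 3, so ω_d = ωₙ√(1−ζ²) = √(ωₙ² − (ζωₙ)²) = √(15 − 3²) = √6 ≈ 2.449 rad/s.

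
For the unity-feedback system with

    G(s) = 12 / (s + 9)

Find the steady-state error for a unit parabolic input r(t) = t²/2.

G(s) has no poles at the origin.
This is a Type 0 system; Ka = lim_{s→0} s^2·G(s) = 0, so the steady-state error for a parabola input is infinite.

e_ss = ∞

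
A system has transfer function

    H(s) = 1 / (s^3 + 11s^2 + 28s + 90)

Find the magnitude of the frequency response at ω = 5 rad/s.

|H(j5)| ≈ 0.005388

Substitute s = j5: numerator = 1, denominator = -185 + j15.
|H(j5)| = |1| / |-185 + j15| = 1 / 185.61 ≈ 0.005388.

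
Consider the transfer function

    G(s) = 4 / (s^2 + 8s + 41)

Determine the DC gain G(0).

G(0) = 4/41 ≈ 0.09756

At s = 0 each factor (s + a) contributes a and each (s^2 + bs + c) contributes c.
G(0) = 4·1 / ((41)) = 4/41 = 4/41.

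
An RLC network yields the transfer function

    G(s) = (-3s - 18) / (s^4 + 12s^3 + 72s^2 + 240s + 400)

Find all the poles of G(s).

The poles are the roots of the denominator s^4 + 12s^3 + 72s^2 + 240s + 400 = 0.
No real roots exist; factor into two real quadratics: (s^2 + 4s + 20)(s^2 + 8s + 20) = 0.
Each quadratic gives a conjugate pair via the quadratic formula.

s = -2 ± 4j, -4 ± 2j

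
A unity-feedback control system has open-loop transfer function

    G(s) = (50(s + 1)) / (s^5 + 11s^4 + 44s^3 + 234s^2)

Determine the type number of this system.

The denominator has 2 factors of s at the origin (free integrators), so this is a Type 2 system.

Type 2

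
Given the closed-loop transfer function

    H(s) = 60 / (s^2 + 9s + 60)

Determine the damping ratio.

ζ ≈ 0.5809

Compare the denominator to the standard form s^2 + 2ζωₙs + ωₙ².
ωₙ² = 60, so ωₙ = √60 ≈ 7.746 rad/s.
2ζωₙ = 9, so ζ = 9/(2·√60) ≈ 0.5809.
With ζ = 0.5809 the response is underdamped.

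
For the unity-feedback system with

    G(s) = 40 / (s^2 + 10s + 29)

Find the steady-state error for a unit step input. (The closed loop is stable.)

G(s) has no poles at the origin.
This is a Type 0 system. Kp = lim_{s→0} G(s) = 40/29.
e_ss = 1/(1 + Kp) = 1/(1 + 40/29) = 29/69 ≈ 0.4203.

e_ss = 0.4203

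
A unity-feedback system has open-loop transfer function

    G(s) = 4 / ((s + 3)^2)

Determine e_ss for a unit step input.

G(s) has no poles at the origin.
This is a Type 0 system. Kp = lim_{s→0} G(s) = 4/9.
e_ss = 1/(1 + Kp) = 1/(1 + 4/9) = 9/13 ≈ 0.6923.

e_ss = 0.6923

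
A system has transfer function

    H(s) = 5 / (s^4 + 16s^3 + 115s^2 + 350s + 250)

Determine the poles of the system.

The poles are the roots of the denominator s^4 + 16s^3 + 115s^2 + 350s + 250 = 0.
Trying s = -1: the polynomial evaluates to 0, so (s + 1) is a factor.
Dividing out leaves s^3 + 15s^2 + 100s + 250 = 0.
This factors further as (s^2 + 10s + 50)(s + 5) = 0.

s = -5 ± 5j, -1, -5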